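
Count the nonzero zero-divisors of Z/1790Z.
In Z/1790Z each nonzero element is either a unit (gcd with 1790 is 1) or a zero-divisor (gcd > 1). The number of units is φ(1790): factorise 1790 = 2 · 5 · 179, so φ(1790) = (2 − 1) · (5 − 1) · (179 − 1) = 1 · 4 · 178 = 712. The nonzero elements number 1790 − 1 = 1789. Hence the nonzero zero-divisors number 1789 − 712 = 1077.

Final answer: Z/1790Z has 1077 nonzero zero-divisors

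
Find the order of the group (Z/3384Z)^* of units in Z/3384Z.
|(Z/3384Z)^*| = 1104

(Z/3384Z)^* consists of the classes a with gcd(a, 3384) = 1, so its order is φ(3384). φ is multiplicative, with φ(p^e) = p^e − p^(e−1). Factorise 3384 = 2^3 · 3^2 · 47. Then
  φ(3384) = (2^3 − 2^2) · (3^2 − 3^1) · (47 − 1) = 4 · 6 · 46 = 1104.
Thus |(Z/3384Z)^*| = 1104.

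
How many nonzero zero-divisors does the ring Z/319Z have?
Z/319Z has 38 nonzero zero-divisors

In Z/319Z each nonzero element is either a unit (gcd with 319 is 1) or a zero-divisor (gcd > 1). The number of units is φ(319): factorise 319 = 11 · 29, so φ(319) = (11 − 1) · (29 − 1) = 10 · 28 = 280. The nonzero elements number 319 − 1 = 318. Hence the nonzero zero-divisors number 318 − 280 = 38.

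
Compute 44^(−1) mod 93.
44^(−1) ≡ 74 (mod 93)

Apply the extended Euclidean algorithm to (93, 44), tracking rows (r, s, t) with s·93 + t·44 = r. Each division r_prev = q·r_cur + r_new produces the new row as (previous row) − q·(current row):
  row A: (93, 1, 0)   [1·93 + 0·44 = 93]
  row B: (44, 0, 1)   [0·93 + 1·44 = 44]
  93 = 2·44 + 5   → row C = row A − 2·row B = (5, 1, −2)   [check: 1·93 − 2·44 = 5]
  44 = 8·5 + 4   → row D = row B − 8·row C = (4, −8, 17)   [check: −8·93 + 17·44 = 4]
  5 = 1·4 + 1   → row E = row C − 1·row D = (1, 9, −19)   [check: 9·93 − 19·44 = 1]
  4 = 4·1 + 0   → remainder 0, stop. gcd = 1 (last nonzero row E).
The gcd is 1, so 44 is invertible mod 93. The last nonzero row gives 9·93 − 19·44 = 1, so t = −19. So 44^(−1) ≡ −19 ≡ 74 (mod 93). Verify: 44 · 74 = 3256 ≡ 1 (mod 93). ✓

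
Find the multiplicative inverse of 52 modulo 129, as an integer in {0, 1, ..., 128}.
52^(−1) ≡ 67 (mod 129)

Apply the extended Euclidean algorithm to (129, 52), tracking rows (r, s, t) with s·129 + t·52 = r. Each division r_prev = q·r_cur + r_new produces the new row as (previous row) − q·(current row):
  row A: (129, 1, 0)   [1·129 + 0·52 = 129]
  row B: (52, 0, 1)   [0·129 + 1·52 = 52]
  129 = 2·52 + 25   → row C = row A − 2·row B = (25, 1, −2)   [check: 1·129 − 2·52 = 25]
  52 = 2·25 + 2   → row D = row B − 2·row C = (2, −2, 5)   [check: −2·129 + 5·52 = 2]
  25 = 12·2 + 1   → row E = row C − 12·row D = (1, 25, −62)   [check: 25·129 − 62·52 = 1]
  2 = 2·1 + 0   → remainder 0, stop. gcd = 1 (last nonzero row E).
The gcd is 1, so 52 is invertible mod 129. The last nonzero row gives 25·129 − 62·52 = 1, so t = −62. So 52^(−1) ≡ −62 ≡ 67 (mod 129). Verify: 52 · 67 = 3484 ≡ 1 (mod 129). ✓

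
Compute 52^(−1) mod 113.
Apply the extended Euclidean algorithm to (113, 52), tracking rows (r, s, t) with s·113 + t·52 = r. Each division r_prev = q·r_cur + r_new produces the new row as (previous row) − q·(current row):
  row A: (113, 1, 0)   [1·113 + 0·52 = 113]
  row B: (52, 0, 1)   [0·113 + 1·52 = 52]
  113 = 2·52 + 9   → row C = row A − 2·row B = (9, 1, −2)   [check: 1·113 − 2·52 = 9]
  52 = 5·9 + 7   → row D = row B − 5·row C = (7, −5, 11)   [check: −5·113 + 11·52 = 7]
  9 = 1·7 + 2   → row E = row C − 1·row D = (2, 6, −13)   [check: 6·113 − 13·52 = 2]
  7 = 3·2 + 1   → row F = row D − 3·row E = (1, −23, 50)   [check: −23·113 + 50·52 = 1]
  2 = 2·1 + 0   → remainder 0, stop. gcd = 1 (last nonzero row F).
The gcd is 1, so 52 is invertible mod 113. The last nonzero row gives −23·113 + 50·52 = 1, so t = 50. So 52^(−1) ≡ 50 (mod 113). Verify: 52 · 50 = 2600 ≡ 1 (mod 113). ✓

Final answer: 52^(−1) ≡ 50 (mod 113)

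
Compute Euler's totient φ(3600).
φ is multiplicative, with φ(p^e) = p^e − p^(e−1). Factorise 3600 = 2^4 · 3^2 · 5^2. Then
  φ(3600) = (2^4 − 2^3) · (3^2 − 3^1) · (5^2 − 5^1) = 8 · 6 · 20 = 960.

Final answer: φ(3600) = 960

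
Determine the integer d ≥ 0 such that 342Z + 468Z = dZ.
(342, 468) = (18); d = 18

In the PID Z, (a, b) is generated by gcd(a, b). Compute gcd(468, 342) with the extended Euclidean algorithm, tracking rows (r, s, t) with s·468 + t·342 = r:
  row A: (468, 1, 0)   [1·468 + 0·342 = 468]
  row B: (342, 0, 1)   [0·468 + 1·342 = 342]
  468 = 1·342 + 126   → row C = row A − 1·row B = (126, 1, −1)   [check: 1·468 − 1·342 = 126]
  342 = 2·126 + 90   → row D = row B − 2·row C = (90, −2, 3)   [check: −2·468 + 3·342 = 90]
  126 = 1·90 + 36   → row E = row C − 1·row D = (36, 3, −4)   [check: 3·468 − 4·342 = 36]
  90 = 2·36 + 18   → row F = row D − 2·row E = (18, −8, 11)   [check: −8·468 + 11·342 = 18]
  36 = 2·18 + 0   → remainder 0, stop. gcd = 18 (last nonzero row F).
So gcd(342, 468) = 18, with Bézout identity −8·468 + 11·342 = 18. Containment (⊇): the Bézout identity exhibits 18 as an element of (342, 468), giving (18) ⊆ (342, 468). Containment (⊆): since 18 | 342 and 18 | 468 (342 = 18·19, 468 = 18·26), every Z-linear combination of 342 and 468 is divisible by 18, so (342, 468) ⊆ (18). Therefore (342, 468) = (18), d = 18.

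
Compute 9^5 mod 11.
Use repeated squaring. Binary(5) = 101. Walk through the bits of the exponent 5 left-to-right: at each bit after the leading one, square the running value, then multiply by 9 if the bit is 1 (always reducing mod 11):
  bit 1 = 1 (leading): start with 9.
  bit 2 = 0: square 9^2 = 81 ≡ 4 (mod 11).
  bit 3 = 1: square 4^2 = 16 ≡ 5; bit is 1, so multiply 5·9 = 45 ≡ 1 (mod 11).
Final value: 9^5 ≡ 1 (mod 11).

Final answer: 1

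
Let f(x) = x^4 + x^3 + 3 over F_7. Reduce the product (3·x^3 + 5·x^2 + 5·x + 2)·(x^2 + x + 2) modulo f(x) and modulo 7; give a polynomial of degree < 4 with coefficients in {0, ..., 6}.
Multiply as integer polynomials: a · b = 3·x^5 + 8·x^4 + 16·x^3 + 17·x^2 + 12·x + 4. Reducing coefficients mod 7: a · b ≡ 3·x^5 + x^4 + 2·x^3 + 3·x^2 + 5·x + 4. Now divide by f(x) = x^4 + x^3 + 3 in F_7[x], eliminating the leading term at each step:
  leading term 3·x^5: subtract (3·x)·f(x) = 3·x^5 + 3·x^4 + 2·x, leaving 5·x^4 + 2·x^3 + 3·x^2 + 3·x + 4 (coefficients mod 7)
  leading term 5·x^4: subtract (5)·f(x) = 5·x^4 + 5·x^3 + 1, leaving 4·x^3 + 3·x^2 + 3·x + 3 (coefficients mod 7)
The degree is now < 4, so this is the remainder. Hence a · b ≡ 4·x^3 + 3·x^2 + 3·x + 3 in F_7[x]/(f).

Final answer: a · b ≡ 4·x^3 + 3·x^2 + 3·x + 3 (mod f(x))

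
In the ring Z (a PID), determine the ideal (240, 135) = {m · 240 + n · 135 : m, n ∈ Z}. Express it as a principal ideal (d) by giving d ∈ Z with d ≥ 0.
In the PID Z, (a, b) is generated by gcd(a, b). Compute gcd(240, 135) with the extended Euclidean algorithm, tracking rows (r, s, t) with s·240 + t·135 = r:
  row A: (240, 1, 0)   [1·240 + 0·135 = 240]
  row B: (135, 0, 1)   [0·240 + 1·135 = 135]
  240 = 1·135 + 105   → row C = row A − 1·row B = (105, 1, −1)   [check: 1·240 − 1·135 = 105]
  135 = 1·105 + 30   → row D = row B − 1·row C = (30, −1, 2)   [check: −1·240 + 2·135 = 30]
  105 = 3·30 + 15   → row E = row C − 3·row D = (15, 4, −7)   [check: 4·240 − 7·135 = 15]
  30 = 2·15 + 0   → remainder 0, stop. gcd = 15 (last nonzero row E).
So gcd(240, 135) = 15, with Bézout identity 4·240 − 7·135 = 15. Containment (⊇): the Bézout identity exhibits 15 as an element of (240, 135), giving (15) ⊆ (240, 135). Containment (⊆): since 15 | 240 and 15 | 135 (240 = 15·16, 135 = 15·9), every Z-linear combination of 240 and 135 is divisible by 15, so (240, 135) ⊆ (15). Therefore (240, 135) = (15), d = 15.

Final answer: (240, 135) = (15); d = 15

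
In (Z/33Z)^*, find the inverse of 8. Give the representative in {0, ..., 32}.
Apply the extended Euclidean algorithm to (33, 8), tracking rows (r, s, t) with s·33 + t·8 = r. Each division r_prev = q·r_cur + r_new produces the new row as (previous row) − q·(current row):
  row A: (33, 1, 0)   [1·33 + 0·8 = 33]
  row B: (8, 0, 1)   [0·33 + 1·8 = 8]
  33 = 4·8 + 1   → row C = row A − 4·row B = (1, 1, −4)   [check: 1·33 − 4·8 = 1]
  8 = 8·1 + 0   → remainder 0, stop. gcd = 1 (last nonzero row C).
The gcd is 1, so 8 is invertible mod 33. The last nonzero row gives 1·33 − 4·8 = 1, so t = −4. So 8^(−1) ≡ −4 ≡ 29 (mod 33). Verify: 8 · 29 = 232 ≡ 1 (mod 33). ✓

Final answer: 8^(−1) ≡ 29 (mod 33)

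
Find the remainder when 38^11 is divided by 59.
47

Use repeated squaring. Binary(11) = 1011. Walk through the bits of the exponent 11 left-to-right: at each bit after the leading one, square the running value, then multiply by 38 if the bit is 1 (always reducing mod 59):
  bit 1 = 1 (leading): start with 38.
  bit 2 = 0: square 38^2 = 1444 ≡ 28 (mod 59).
  bit 3 = 1: square 28^2 = 784 ≡ 17; bit is 1, so multiply 17·38 = 646 ≡ 56 (mod 59).
  bit 4 = 1: square 56^2 = 3136 ≡ 9; bit is 1, so multiply 9·38 = 342 ≡ 47 (mod 59).
Final value: 38^11 ≡ 47 (mod 59).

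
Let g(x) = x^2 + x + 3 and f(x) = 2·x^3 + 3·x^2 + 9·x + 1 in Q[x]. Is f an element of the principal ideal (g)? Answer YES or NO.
In Q[x] the ideal (g) consists of all multiples of g, so f ∈ (g) iff g | f, i.e. iff the remainder of f on division by g is 0. Divide f by g (g is monic, so eliminate the leading term of the running remainder at each step):
  leading term 2·x^3: subtract (2·x)·g(x) = 2·x^3 + 2·x^2 + 6·x, leaving x^2 + 3·x + 1
  leading term x^2: subtract (1)·g(x) = x^2 + x + 3, leaving 2·x - 2
The remainder r(x) = 2·x - 2 ≠ 0 (and deg r < deg g), so g ∤ f, i.e. f ∉ (g).

Final answer: NO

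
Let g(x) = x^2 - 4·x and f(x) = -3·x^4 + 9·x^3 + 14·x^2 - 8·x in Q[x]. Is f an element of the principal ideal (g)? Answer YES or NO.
In Q[x] the ideal (g) consists of all multiples of g, so f ∈ (g) iff g | f, i.e. iff the remainder of f on division by g is 0. Divide f by g (g is monic, so eliminate the leading term of the running remainder at each step):
  leading term -3·x^4: subtract (-3·x^2)·g(x) = -3·x^4 + 12·x^3, leaving -3·x^3 + 14·x^2 - 8·x
  leading term -3·x^3: subtract (-3·x)·g(x) = -3·x^3 + 12·x^2, leaving 2·x^2 - 8·x
  leading term 2·x^2: subtract (2)·g(x) = 2·x^2 - 8·x, leaving 0
The remainder is 0, so f(x) = g(x) · h(x) with h(x) = -3·x^2 - 3·x + 2. Hence g | f, i.e. f ∈ (g).

Final answer: YES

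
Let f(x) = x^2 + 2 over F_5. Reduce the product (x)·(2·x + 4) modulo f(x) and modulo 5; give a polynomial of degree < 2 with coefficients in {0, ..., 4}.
a · b ≡ 4·x + 1 (mod f(x))

Multiply as integer polynomials: a · b = 2·x^2 + 4·x. Reducing coefficients mod 5: a · b ≡ 2·x^2 + 4·x. Now divide by f(x) = x^2 + 2 in F_5[x], eliminating the leading term at each step:
  leading term 2·x^2: subtract (2)·f(x) = 2·x^2 + 4, leaving 4·x + 1 (coefficients mod 5)
The degree is now < 2, so this is the remainder. Hence a · b ≡ 4·x + 1 in F_5[x]/(f).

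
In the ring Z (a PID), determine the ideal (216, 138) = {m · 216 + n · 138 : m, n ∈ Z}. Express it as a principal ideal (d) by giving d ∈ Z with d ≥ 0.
In the PID Z, (a, b) is generated by gcd(a, b). Compute gcd(216, 138) with the extended Euclidean algorithm, tracking rows (r, s, t) with s·216 + t·138 = r:
  row A: (216, 1, 0)   [1·216 + 0·138 = 216]
  row B: (138, 0, 1)   [0·216 + 1·138 = 138]
  216 = 1·138 + 78   → row C = row A − 1·row B = (78, 1, −1)   [check: 1·216 − 1·138 = 78]
  138 = 1·78 + 60   → row D = row B − 1·row C = (60, −1, 2)   [check: −1·216 + 2·138 = 60]
  78 = 1·60 + 18   → row E = row C − 1·row D = (18, 2, −3)   [check: 2·216 − 3·138 = 18]
  60 = 3·18 + 6   → row F = row D − 3·row E = (6, −7, 11)   [check: −7·216 + 11·138 = 6]
  18 = 3·6 + 0   → remainder 0, stop. gcd = 6 (last nonzero row F).
So gcd(216, 138) = 6, with Bézout identity −7·216 + 11·138 = 6. Containment (⊇): the Bézout identity exhibits 6 as an element of (216, 138), giving (6) ⊆ (216, 138). Containment (⊆): since 6 | 216 and 6 | 138 (216 = 6·36, 138 = 6·23), every Z-linear combination of 216 and 138 is divisible by 6, so (216, 138) ⊆ (6). Therefore (216, 138) = (6), d = 6.

Final answer: (216, 138) = (6); d = 6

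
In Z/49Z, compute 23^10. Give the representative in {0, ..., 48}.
Use repeated squaring. Binary(10) = 1010. Walk through the bits of the exponent 10 left-to-right: at each bit after the leading one, square the running value, then multiply by 23 if the bit is 1 (always reducing mod 49):
  bit 1 = 1 (leading): start with 23.
  bit 2 = 0: square 23^2 = 529 ≡ 39 (mod 49).
  bit 3 = 1: square 39^2 = 1521 ≡ 2; bit is 1, so multiply 2·23 = 46 (mod 49).
  bit 4 = 0: square 46^2 = 2116 ≡ 9 (mod 49).
Final value: 23^10 ≡ 9 (mod 49).

Final answer: 9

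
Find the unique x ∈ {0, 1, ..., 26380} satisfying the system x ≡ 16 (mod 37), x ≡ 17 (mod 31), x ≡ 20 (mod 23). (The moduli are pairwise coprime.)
x ≡ 6713 (mod 26381); the representative in [0, 26381) is 6713

The moduli 37, 31, 23 are pairwise coprime, so by the CRT there is a unique solution mod 37·31·23 = 26381.
Solve by successive substitution. Start with x ≡ 16 (mod 37).
  Combine with x ≡ 17 (mod 31): write x = 16 + 37·t and require 16 + 37·t ≡ 17 (mod 31), i.e. 37·t ≡ 17 − 16 ≡ 1 (mod 31). Since 37^(−1) ≡ 26 (mod 31) (37 ≡ 6 (mod 31)), t ≡ 26·1 ≡ 26 (mod 31). So x ≡ 16 + 37·26 = 978 (mod 1147).
  Combine with x ≡ 20 (mod 23): write x = 978 + 1147·t and require 978 + 1147·t ≡ 20 (mod 23), i.e. 1147·t ≡ 20 − 978 ≡ 8 (mod 23). Since 1147^(−1) ≡ 15 (mod 23) (1147 ≡ 20 (mod 23)), t ≡ 15·8 ≡ 5 (mod 23). So x ≡ 978 + 1147·5 = 6713 (mod 26381).
Unique solution in [0, 26381): x = 6713.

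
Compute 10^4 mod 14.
4

Use repeated squaring. Binary(4) = 100. Walk through the bits of the exponent 4 left-to-right: at each bit after the leading one, square the running value, then multiply by 10 if the bit is 1 (always reducing mod 14):
  bit 1 = 1 (leading): start with 10.
  bit 2 = 0: square 10^2 = 100 ≡ 2 (mod 14).
  bit 3 = 0: square 2^2 = 4 (mod 14).
Final value: 10^4 ≡ 4 (mod 14).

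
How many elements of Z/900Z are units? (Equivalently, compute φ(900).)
An element a ∈ Z/900Z is a unit iff gcd(a, 900) = 1, so the number of units is φ(900). φ is multiplicative, with φ(p^e) = p^e − p^(e−1). Factorise 900 = 2^2 · 3^2 · 5^2. Then
  φ(900) = (2^2 − 2^1) · (3^2 − 3^1) · (5^2 − 5^1) = 2 · 6 · 20 = 240.

Final answer: Z/900Z has φ(900) = 240 units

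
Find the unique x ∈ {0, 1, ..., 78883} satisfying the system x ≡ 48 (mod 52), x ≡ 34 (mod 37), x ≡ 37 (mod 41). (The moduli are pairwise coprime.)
x ≡ 61824 (mod 78884); the representative in [0, 78884) is 61824

The moduli 52, 37, 41 are pairwise coprime, so by the CRT there is a unique solution mod 52·37·41 = 78884.
Solve by successive substitution. Start with x ≡ 48 (mod 52).
  Combine with x ≡ 34 (mod 37): write x = 48 + 52·t and require 48 + 52·t ≡ 34 (mod 37), i.e. 52·t ≡ 34 − 48 ≡ 23 (mod 37). Since 52^(−1) ≡ 5 (mod 37) (52 ≡ 15 (mod 37)), t ≡ 5·23 ≡ 4 (mod 37). So x ≡ 48 + 52·4 = 256 (mod 1924).
  Combine with x ≡ 37 (mod 41): write x = 256 + 1924·t and require 256 + 1924·t ≡ 37 (mod 41), i.e. 1924·t ≡ 37 − 256 ≡ 27 (mod 41). Since 1924^(−1) ≡ 27 (mod 41) (1924 ≡ 38 (mod 41)), t ≡ 27·27 ≡ 32 (mod 41). So x ≡ 256 + 1924·32 = 61824 (mod 78884).
Unique solution in [0, 78884): x = 61824.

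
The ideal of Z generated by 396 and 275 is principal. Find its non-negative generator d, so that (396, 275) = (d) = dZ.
(396, 275) = (11); d = 11

In the PID Z, (a, b) is generated by gcd(a, b). Compute gcd(396, 275) with the extended Euclidean algorithm, tracking rows (r, s, t) with s·396 + t·275 = r:
  row A: (396, 1, 0)   [1·396 + 0·275 = 396]
  row B: (275, 0, 1)   [0·396 + 1·275 = 275]
  396 = 1·275 + 121   → row C = row A − 1·row B = (121, 1, −1)   [check: 1·396 − 1·275 = 121]
  275 = 2·121 + 33   → row D = row B − 2·row C = (33, −2, 3)   [check: −2·396 + 3·275 = 33]
  121 = 3·33 + 22   → row E = row C − 3·row D = (22, 7, −10)   [check: 7·396 − 10·275 = 22]
  33 = 1·22 + 11   → row F = row D − 1·row E = (11, −9, 13)   [check: −9·396 + 13·275 = 11]
  22 = 2·11 + 0   → remainder 0, stop. gcd = 11 (last nonzero row F).
So gcd(396, 275) = 11, with Bézout identity −9·396 + 13·275 = 11. Containment (⊇): the Bézout identity exhibits 11 as an element of (396, 275), giving (11) ⊆ (396, 275). Containment (⊆): since 11 | 396 and 11 | 275 (396 = 11·36, 275 = 11·25), every Z-linear combination of 396 and 275 is divisible by 11, so (396, 275) ⊆ (11). Therefore (396, 275) = (11), d = 11.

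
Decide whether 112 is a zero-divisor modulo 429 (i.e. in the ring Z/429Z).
gcd(112, 429) = 1, so 112 is a unit in Z/429Z (it has a multiplicative inverse). A unit cannot be a zero-divisor: if 112·b ≡ 0 then multiplying both sides by 112^(−1) gives b ≡ 0. So 112 is not a zero-divisor.

Final answer: NO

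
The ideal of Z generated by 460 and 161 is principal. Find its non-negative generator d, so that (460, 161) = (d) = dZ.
(460, 161) = (23); d = 23

In the PID Z, (a, b) is generated by gcd(a, b). Compute gcd(460, 161) with the extended Euclidean algorithm, tracking rows (r, s, t) with s·460 + t·161 = r:
  row A: (460, 1, 0)   [1·460 + 0·161 = 460]
  row B: (161, 0, 1)   [0·460 + 1·161 = 161]
  460 = 2·161 + 138   → row C = row A − 2·row B = (138, 1, −2)   [check: 1·460 − 2·161 = 138]
  161 = 1·138 + 23   → row D = row B − 1·row C = (23, −1, 3)   [check: −1·460 + 3·161 = 23]
  138 = 6·23 + 0   → remainder 0, stop. gcd = 23 (last nonzero row D).
So gcd(460, 161) = 23, with Bézout identity −1·460 + 3·161 = 23. Containment (⊇): the Bézout identity exhibits 23 as an element of (460, 161), giving (23) ⊆ (460, 161). Containment (⊆): since 23 | 460 and 23 | 161 (460 = 23·20, 161 = 23·7), every Z-linear combination of 460 and 161 is divisible by 23, so (460, 161) ⊆ (23). Therefore (460, 161) = (23), d = 23.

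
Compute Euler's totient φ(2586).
φ is multiplicative, with φ(p^e) = p^e − p^(e−1). Factorise 2586 = 2 · 3 · 431. Then
  φ(2586) = (2 − 1) · (3 − 1) · (431 − 1) = 1 · 2 · 430 = 860.

Final answer: φ(2586) = 860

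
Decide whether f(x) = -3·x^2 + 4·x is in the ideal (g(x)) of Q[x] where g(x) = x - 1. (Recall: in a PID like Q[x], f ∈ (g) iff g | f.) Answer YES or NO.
In Q[x] the ideal (g) consists of all multiples of g, so f ∈ (g) iff g | f, i.e. iff the remainder of f on division by g is 0. Divide f by g (g is monic, so eliminate the leading term of the running remainder at each step):
  leading term -3·x^2: subtract (-3·x)·g(x) = -3·x^2 + 3·x, leaving x
  leading term x: subtract (1)·g(x) = x - 1, leaving 1
The remainder r(x) = 1 ≠ 0 (and deg r < deg g), so g ∤ f, i.e. f ∉ (g).

Final answer: NO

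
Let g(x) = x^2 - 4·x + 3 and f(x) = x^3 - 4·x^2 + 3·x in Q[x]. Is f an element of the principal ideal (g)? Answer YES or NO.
YES

In Q[x] the ideal (g) consists of all multiples of g, so f ∈ (g) iff g | f, i.e. iff the remainder of f on division by g is 0. Divide f by g (g is monic, so eliminate the leading term of the running remainder at each step):
  leading term x^3: subtract (x)·g(x) = x^3 - 4·x^2 + 3·x, leaving 0
The remainder is 0, so f(x) = g(x) · h(x) with h(x) = x. Hence g | f, i.e. f ∈ (g).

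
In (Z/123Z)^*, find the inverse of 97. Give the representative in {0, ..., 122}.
97^(−1) ≡ 52 (mod 123)

Apply the extended Euclidean algorithm to (123, 97), tracking rows (r, s, t) with s·123 + t·97 = r. Each division r_prev = q·r_cur + r_new produces the new row as (previous row) − q·(current row):
  row A: (123, 1, 0)   [1·123 + 0·97 = 123]
  row B: (97, 0, 1)   [0·123 + 1·97 = 97]
  123 = 1·97 + 26   → row C = row A − 1·row B = (26, 1, −1)   [check: 1·123 − 1·97 = 26]
  97 = 3·26 + 19   → row D = row B − 3·row C = (19, −3, 4)   [check: −3·123 + 4·97 = 19]
  26 = 1·19 + 7   → row E = row C − 1·row D = (7, 4, −5)   [check: 4·123 − 5·97 = 7]
  19 = 2·7 + 5   → row F = row D − 2·row E = (5, −11, 14)   [check: −11·123 + 14·97 = 5]
  7 = 1·5 + 2   → row G = row E − 1·row F = (2, 15, −19)   [check: 15·123 − 19·97 = 2]
  5 = 2·2 + 1   → row H = row F − 2·row G = (1, −41, 52)   [check: −41·123 + 52·97 = 1]
  2 = 2·1 + 0   → remainder 0, stop. gcd = 1 (last nonzero row H).
The gcd is 1, so 97 is invertible mod 123. The last nonzero row gives −41·123 + 52·97 = 1, so t = 52. So 97^(−1) ≡ 52 (mod 123). Verify: 97 · 52 = 5044 ≡ 1 (mod 123). ✓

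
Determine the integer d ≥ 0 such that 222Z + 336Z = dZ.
In the PID Z, (a, b) is generated by gcd(a, b). Compute gcd(336, 222) with the extended Euclidean algorithm, tracking rows (r, s, t) with s·336 + t·222 = r:
  row A: (336, 1, 0)   [1·336 + 0·222 = 336]
  row B: (222, 0, 1)   [0·336 + 1·222 = 222]
  336 = 1·222 + 114   → row C = row A − 1·row B = (114, 1, −1)   [check: 1·336 − 1·222 = 114]
  222 = 1·114 + 108   → row D = row B − 1·row C = (108, −1, 2)   [check: −1·336 + 2·222 = 108]
  114 = 1·108 + 6   → row E = row C − 1·row D = (6, 2, −3)   [check: 2·336 − 3·222 = 6]
  108 = 18·6 + 0   → remainder 0, stop. gcd = 6 (last nonzero row E).
So gcd(222, 336) = 6, with Bézout identity 2·336 − 3·222 = 6. Containment (⊇): the Bézout identity exhibits 6 as an element of (222, 336), giving (6) ⊆ (222, 336). Containment (⊆): since 6 | 222 and 6 | 336 (222 = 6·37, 336 = 6·56), every Z-linear combination of 222 and 336 is divisible by 6, so (222, 336) ⊆ (6). Therefore (222, 336) = (6), d = 6.

Final answer: (222, 336) = (6); d = 6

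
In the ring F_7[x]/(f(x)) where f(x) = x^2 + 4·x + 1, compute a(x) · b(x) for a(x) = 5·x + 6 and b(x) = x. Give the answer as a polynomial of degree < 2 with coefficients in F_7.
Multiply as integer polynomials: a · b = 5·x^2 + 6·x. Reducing coefficients mod 7: a · b ≡ 5·x^2 + 6·x. Now divide by f(x) = x^2 + 4·x + 1 in F_7[x], eliminating the leading term at each step:
  leading term 5·x^2: subtract (5)·f(x) = 5·x^2 + 6·x + 5, leaving 2 (coefficients mod 7)
The degree is now < 2, so this is the remainder. Hence a · b ≡ 2 in F_7[x]/(f).

Final answer: a · b ≡ 2 (mod f(x))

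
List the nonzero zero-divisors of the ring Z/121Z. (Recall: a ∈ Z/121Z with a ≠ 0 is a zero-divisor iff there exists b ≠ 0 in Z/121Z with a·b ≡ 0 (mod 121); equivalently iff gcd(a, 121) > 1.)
nonzero zero-divisors of Z/121Z = {11, 22, 33, 44, 55, 66, 77, 88, 99, 110}

An element a ∈ Z/121Z (with a ≠ 0) is a zero-divisor iff gcd(a, 121) > 1 (because a is a unit precisely when gcd(a, n) = 1, and in Z/nZ every nonzero, non-unit element is a zero-divisor). Scan a = 1, ..., 120 and keep those with gcd(a, 121) > 1:
  gcd(11, 121) = 11, gcd(22, 121) = 11, gcd(33, 121) = 11, gcd(44, 121) = 11, gcd(55, 121) = 11, gcd(66, 121) = 11, gcd(77, 121) = 11, gcd(88, 121) = 11, gcd(99, 121) = 11, gcd(110, 121) = 11.
All other a ∈ {1, ..., 120} have gcd(a, 121) = 1 and are units. So the nonzero zero-divisors are exactly the 10 values of a appearing in this scan.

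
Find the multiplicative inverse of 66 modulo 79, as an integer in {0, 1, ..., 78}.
66^(−1) ≡ 6 (mod 79)

Apply the extended Euclidean algorithm to (79, 66), tracking rows (r, s, t) with s·79 + t·66 = r. Each division r_prev = q·r_cur + r_new produces the new row as (previous row) − q·(current row):
  row A: (79, 1, 0)   [1·79 + 0·66 = 79]
  row B: (66, 0, 1)   [0·79 + 1·66 = 66]
  79 = 1·66 + 13   → row C = row A − 1·row B = (13, 1, −1)   [check: 1·79 − 1·66 = 13]
  66 = 5·13 + 1   → row D = row B − 5·row C = (1, −5, 6)   [check: −5·79 + 6·66 = 1]
  13 = 13·1 + 0   → remainder 0, stop. gcd = 1 (last nonzero row D).
The gcd is 1, so 66 is invertible mod 79. The last nonzero row gives −5·79 + 6·66 = 1, so t = 6. So 66^(−1) ≡ 6 (mod 79). Verify: 66 · 6 = 396 ≡ 1 (mod 79). ✓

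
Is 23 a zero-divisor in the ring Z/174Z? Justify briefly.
gcd(23, 174) = 1, so 23 is a unit in Z/174Z (it has a multiplicative inverse). A unit cannot be a zero-divisor: if 23·b ≡ 0 then multiplying both sides by 23^(−1) gives b ≡ 0. So 23 is not a zero-divisor.

Final answer: NO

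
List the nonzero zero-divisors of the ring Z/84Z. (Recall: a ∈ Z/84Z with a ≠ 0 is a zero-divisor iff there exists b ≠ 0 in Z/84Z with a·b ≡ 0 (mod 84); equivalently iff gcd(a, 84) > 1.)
An element a ∈ Z/84Z (with a ≠ 0) is a zero-divisor iff gcd(a, 84) > 1 (because a is a unit precisely when gcd(a, n) = 1, and in Z/nZ every nonzero, non-unit element is a zero-divisor). Scan a = 1, ..., 83 and keep those with gcd(a, 84) > 1:
  gcd(2, 84) = 2, gcd(3, 84) = 3, gcd(4, 84) = 4, gcd(6, 84) = 6, gcd(7, 84) = 7, gcd(8, 84) = 4, gcd(9, 84) = 3, gcd(10, 84) = 2, gcd(12, 84) = 12, gcd(14, 84) = 14, gcd(15, 84) = 3, gcd(16, 84) = 4, gcd(18, 84) = 6, gcd(20, 84) = 4, gcd(21, 84) = 21, gcd(22, 84) = 2, gcd(24, 84) = 12, gcd(26, 84) = 2, gcd(27, 84) = 3, gcd(28, 84) = 28, gcd(30, 84) = 6, gcd(32, 84) = 4, gcd(33, 84) = 3, gcd(34, 84) = 2, gcd(35, 84) = 7, gcd(36, 84) = 12, gcd(38, 84) = 2, gcd(39, 84) = 3, gcd(40, 84) = 4, gcd(42, 84) = 42, gcd(44, 84) = 4, gcd(45, 84) = 3, gcd(46, 84) = 2, gcd(48, 84) = 12, gcd(49, 84) = 7, gcd(50, 84) = 2, gcd(51, 84) = 3, gcd(52, 84) = 4, gcd(54, 84) = 6, gcd(56, 84) = 28, gcd(57, 84) = 3, gcd(58, 84) = 2, gcd(60, 84) = 12, gcd(62, 84) = 2, gcd(63, 84) = 21, gcd(64, 84) = 4, gcd(66, 84) = 6, gcd(68, 84) = 4, gcd(69, 84) = 3, gcd(70, 84) = 14, gcd(72, 84) = 12, gcd(74, 84) = 2, gcd(75, 84) = 3, gcd(76, 84) = 4, gcd(77, 84) = 7, gcd(78, 84) = 6, gcd(80, 84) = 4, gcd(81, 84) = 3, gcd(82, 84) = 2.
All other a ∈ {1, ..., 83} have gcd(a, 84) = 1 and are units. So the nonzero zero-divisors are exactly the 59 values of a appearing in this scan.

Final answer: nonzero zero-divisors of Z/84Z = {2, 3, 4, 6, 7, 8, 9, 10, 12, 14, 15, 16, 18, 20, 21, 22, 24, 26, 27, 28, 30, 32, 33, 34, 35, 36, 38, 39, 40, 42, 44, 45, 46, 48, 49, 50, 51, 52, 54, 56, 57, 58, 60, 62, 63, 64, 66, 68, 69, 70, 72, 74, 75, 76, 77, 78, 80, 81, 82}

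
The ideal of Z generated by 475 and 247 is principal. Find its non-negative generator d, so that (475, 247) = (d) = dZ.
(475, 247) = (19); d = 19

In the PID Z, (a, b) is generated by gcd(a, b). Compute gcd(475, 247) with the extended Euclidean algorithm, tracking rows (r, s, t) with s·475 + t·247 = r:
  row A: (475, 1, 0)   [1·475 + 0·247 = 475]
  row B: (247, 0, 1)   [0·475 + 1·247 = 247]
  475 = 1·247 + 228   → row C = row A − 1·row B = (228, 1, −1)   [check: 1·475 − 1·247 = 228]
  247 = 1·228 + 19   → row D = row B − 1·row C = (19, −1, 2)   [check: −1·475 + 2·247 = 19]
  228 = 12·19 + 0   → remainder 0, stop. gcd = 19 (last nonzero row D).
So gcd(475, 247) = 19, with Bézout identity −1·475 + 2·247 = 19. Containment (⊇): the Bézout identity exhibits 19 as an element of (475, 247), giving (19) ⊆ (475, 247). Containment (⊆): since 19 | 475 and 19 | 247 (475 = 19·25, 247 = 19·13), every Z-linear combination of 475 and 247 is divisible by 19, so (475, 247) ⊆ (19). Therefore (475, 247) = (19), d = 19.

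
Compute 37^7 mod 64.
Use repeated squaring. Binary(7) = 111. Walk through the bits of the exponent 7 left-to-right: at each bit after the leading one, square the running value, then multiply by 37 if the bit is 1 (always reducing mod 64):
  bit 1 = 1 (leading): start with 37.
  bit 2 = 1: square 37^2 = 1369 ≡ 25; bit is 1, so multiply 25·37 = 925 ≡ 29 (mod 64).
  bit 3 = 1: square 29^2 = 841 ≡ 9; bit is 1, so multiply 9·37 = 333 ≡ 13 (mod 64).
Final value: 37^7 ≡ 13 (mod 64).

Final answer: 13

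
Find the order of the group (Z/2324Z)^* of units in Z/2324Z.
|(Z/2324Z)^*| = 984

(Z/2324Z)^* consists of the classes a with gcd(a, 2324) = 1, so its order is φ(2324). φ is multiplicative, with φ(p^e) = p^e − p^(e−1). Factorise 2324 = 2^2 · 7 · 83. Then
  φ(2324) = (2^2 − 2^1) · (7 − 1) · (83 − 1) = 2 · 6 · 82 = 984.
Thus |(Z/2324Z)^*| = 984.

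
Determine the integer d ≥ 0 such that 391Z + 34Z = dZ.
(391, 34) = (17); d = 17

In the PID Z, (a, b) is generated by gcd(a, b). Compute gcd(391, 34) with the extended Euclidean algorithm, tracking rows (r, s, t) with s·391 + t·34 = r:
  row A: (391, 1, 0)   [1·391 + 0·34 = 391]
  row B: (34, 0, 1)   [0·391 + 1·34 = 34]
  391 = 11·34 + 17   → row C = row A − 11·row B = (17, 1, −11)   [check: 1·391 − 11·34 = 17]
  34 = 2·17 + 0   → remainder 0, stop. gcd = 17 (last nonzero row C).
So gcd(391, 34) = 17, with Bézout identity 1·391 − 11·34 = 17. Containment (⊇): the Bézout identity exhibits 17 as an element of (391, 34), giving (17) ⊆ (391, 34). Containment (⊆): since 17 | 391 and 17 | 34 (391 = 17·23, 34 = 17·2), every Z-linear combination of 391 and 34 is divisible by 17, so (391, 34) ⊆ (17). Therefore (391, 34) = (17), d = 17.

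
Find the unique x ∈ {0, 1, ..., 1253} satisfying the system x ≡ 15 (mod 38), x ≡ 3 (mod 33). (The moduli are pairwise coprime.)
x ≡ 927 (mod 1254); the representative in [0, 1254) is 927

The moduli 38, 33 are pairwise coprime, so by the CRT there is a unique solution mod 38·33 = 1254.
Solve by successive substitution. Start with x ≡ 15 (mod 38).
  Combine with x ≡ 3 (mod 33): write x = 15 + 38·t and require 15 + 38·t ≡ 3 (mod 33), i.e. 38·t ≡ 3 − 15 ≡ 21 (mod 33). Since 38^(−1) ≡ 20 (mod 33) (38 ≡ 5 (mod 33)), t ≡ 20·21 ≡ 24 (mod 33). So x ≡ 15 + 38·24 = 927 (mod 1254).
Unique solution in [0, 1254): x = 927.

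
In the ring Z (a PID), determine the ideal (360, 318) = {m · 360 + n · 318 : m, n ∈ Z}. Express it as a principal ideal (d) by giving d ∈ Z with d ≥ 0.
(360, 318) = (6); d = 6

In the PID Z, (a, b) is generated by gcd(a, b). Compute gcd(360, 318) with the extended Euclidean algorithm, tracking rows (r, s, t) with s·360 + t·318 = r:
  row A: (360, 1, 0)   [1·360 + 0·318 = 360]
  row B: (318, 0, 1)   [0·360 + 1·318 = 318]
  360 = 1·318 + 42   → row C = row A − 1·row B = (42, 1, −1)   [check: 1·360 − 1·318 = 42]
  318 = 7·42 + 24   → row D = row B − 7·row C = (24, −7, 8)   [check: −7·360 + 8·318 = 24]
  42 = 1·24 + 18   → row E = row C − 1·row D = (18, 8, −9)   [check: 8·360 − 9·318 = 18]
  24 = 1·18 + 6   → row F = row D − 1·row E = (6, −15, 17)   [check: −15·360 + 17·318 = 6]
  18 = 3·6 + 0   → remainder 0, stop. gcd = 6 (last nonzero row F).
So gcd(360, 318) = 6, with Bézout identity −15·360 + 17·318 = 6. Containment (⊇): the Bézout identity exhibits 6 as an element of (360, 318), giving (6) ⊆ (360, 318). Containment (⊆): since 6 | 360 and 6 | 318 (360 = 6·60, 318 = 6·53), every Z-linear combination of 360 and 318 is divisible by 6, so (360, 318) ⊆ (6). Therefore (360, 318) = (6), d = 6.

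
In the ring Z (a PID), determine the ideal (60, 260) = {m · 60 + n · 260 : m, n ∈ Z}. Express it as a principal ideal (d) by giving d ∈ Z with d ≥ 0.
(60, 260) = (20); d = 20

In the PID Z, (a, b) is generated by gcd(a, b). Compute gcd(260, 60) with the extended Euclidean algorithm, tracking rows (r, s, t) with s·260 + t·60 = r:
  row A: (260, 1, 0)   [1·260 + 0·60 = 260]
  row B: (60, 0, 1)   [0·260 + 1·60 = 60]
  260 = 4·60 + 20   → row C = row A − 4·row B = (20, 1, −4)   [check: 1·260 − 4·60 = 20]
  60 = 3·20 + 0   → remainder 0, stop. gcd = 20 (last nonzero row C).
So gcd(60, 260) = 20, with Bézout identity 1·260 − 4·60 = 20. Containment (⊇): the Bézout identity exhibits 20 as an element of (60, 260), giving (20) ⊆ (60, 260). Containment (⊆): since 20 | 60 and 20 | 260 (60 = 20·3, 260 = 20·13), every Z-linear combination of 60 and 260 is divisible by 20, so (60, 260) ⊆ (20). Therefore (60, 260) = (20), d = 20.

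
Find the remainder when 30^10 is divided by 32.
0

Use repeated squaring. Binary(10) = 1010. Walk through the bits of the exponent 10 left-to-right: at each bit after the leading one, square the running value, then multiply by 30 if the bit is 1 (always reducing mod 32):
  bit 1 = 1 (leading): start with 30.
  bit 2 = 0: square 30^2 = 900 ≡ 4 (mod 32).
  bit 3 = 1: square 4^2 = 16; bit is 1, so multiply 16·30 = 480 ≡ 0 (mod 32).
  bit 4 = 0: square 0^2 = 0 (mod 32).
Final value: 30^10 ≡ 0 (mod 32).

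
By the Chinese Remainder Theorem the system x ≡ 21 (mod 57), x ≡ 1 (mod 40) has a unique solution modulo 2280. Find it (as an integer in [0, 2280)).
x ≡ 1161 (mod 2280); the representative in [0, 2280) is 1161

The moduli 57, 40 are pairwise coprime, so by the CRT there is a unique solution mod 57·40 = 2280.
Solve by successive substitution. Start with x ≡ 21 (mod 57).
  Combine with x ≡ 1 (mod 40): write x = 21 + 57·t and require 21 + 57·t ≡ 1 (mod 40), i.e. 57·t ≡ 1 − 21 ≡ 20 (mod 40). Since 57^(−1) ≡ 33 (mod 40) (57 ≡ 17 (mod 40)), t ≡ 33·20 ≡ 20 (mod 40). So x ≡ 21 + 57·20 = 1161 (mod 2280).
Unique solution in [0, 2280): x = 1161.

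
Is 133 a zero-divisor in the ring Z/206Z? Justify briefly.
gcd(133, 206) = 1, so 133 is a unit in Z/206Z (it has a multiplicative inverse). A unit cannot be a zero-divisor: if 133·b ≡ 0 then multiplying both sides by 133^(−1) gives b ≡ 0. So 133 is not a zero-divisor.

Final answer: NO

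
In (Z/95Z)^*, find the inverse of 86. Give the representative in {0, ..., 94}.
Apply the extended Euclidean algorithm to (95, 86), tracking rows (r, s, t) with s·95 + t·86 = r. Each division r_prev = q·r_cur + r_new produces the new row as (previous row) − q·(current row):
  row A: (95, 1, 0)   [1·95 + 0·86 = 95]
  row B: (86, 0, 1)   [0·95 + 1·86 = 86]
  95 = 1·86 + 9   → row C = row A − 1·row B = (9, 1, −1)   [check: 1·95 − 1·86 = 9]
  86 = 9·9 + 5   → row D = row B − 9·row C = (5, −9, 10)   [check: −9·95 + 10·86 = 5]
  9 = 1·5 + 4   → row E = row C − 1·row D = (4, 10, −11)   [check: 10·95 − 11·86 = 4]
  5 = 1·4 + 1   → row F = row D − 1·row E = (1, −19, 21)   [check: −19·95 + 21·86 = 1]
  4 = 4·1 + 0   → remainder 0, stop. gcd = 1 (last nonzero row F).
The gcd is 1, so 86 is invertible mod 95. The last nonzero row gives −19·95 + 21·86 = 1, so t = 21. So 86^(−1) ≡ 21 (mod 95). Verify: 86 · 21 = 1806 ≡ 1 (mod 95). ✓

Final answer: 86^(−1) ≡ 21 (mod 95)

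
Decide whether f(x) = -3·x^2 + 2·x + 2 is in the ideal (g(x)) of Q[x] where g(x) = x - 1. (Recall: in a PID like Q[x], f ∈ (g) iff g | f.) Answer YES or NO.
NO

In Q[x] the ideal (g) consists of all multiples of g, so f ∈ (g) iff g | f, i.e. iff the remainder of f on division by g is 0. Divide f by g (g is monic, so eliminate the leading term of the running remainder at each step):
  leading term -3·x^2: subtract (-3·x)·g(x) = -3·x^2 + 3·x, leaving 2 - x
  leading term -x: subtract (-1)·g(x) = 1 - x, leaving 1
The remainder r(x) = 1 ≠ 0 (and deg r < deg g), so g ∤ f, i.e. f ∉ (g).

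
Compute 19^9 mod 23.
10

Use repeated squaring. Binary(9) = 1001. Walk through the bits of the exponent 9 left-to-right: at each bit after the leading one, square the running value, then multiply by 19 if the bit is 1 (always reducing mod 23):
  bit 1 = 1 (leading): start with 19.
  bit 2 = 0: square 19^2 = 361 ≡ 16 (mod 23).
  bit 3 = 0: square 16^2 = 256 ≡ 3 (mod 23).
  bit 4 = 1: square 3^2 = 9; bit is 1, so multiply 9·19 = 171 ≡ 10 (mod 23).
Final value: 19^9 ≡ 10 (mod 23).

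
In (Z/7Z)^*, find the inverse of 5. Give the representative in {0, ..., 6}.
5^(−1) ≡ 3 (mod 7)

Apply the extended Euclidean algorithm to (7, 5), tracking rows (r, s, t) with s·7 + t·5 = r. Each division r_prev = q·r_cur + r_new produces the new row as (previous row) − q·(current row):
  row A: (7, 1, 0)   [1·7 + 0·5 = 7]
  row B: (5, 0, 1)   [0·7 + 1·5 = 5]
  7 = 1·5 + 2   → row C = row A − 1·row B = (2, 1, −1)   [check: 1·7 − 1·5 = 2]
  5 = 2·2 + 1   → row D = row B − 2·row C = (1, −2, 3)   [check: −2·7 + 3·5 = 1]
  2 = 2·1 + 0   → remainder 0, stop. gcd = 1 (last nonzero row D).
The gcd is 1, so 5 is invertible mod 7. The last nonzero row gives −2·7 + 3·5 = 1, so t = 3. So 5^(−1) ≡ 3 (mod 7). Verify: 5 · 3 = 15 ≡ 1 (mod 7). ✓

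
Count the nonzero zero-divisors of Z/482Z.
Z/482Z has 241 nonzero zero-divisors

In Z/482Z each nonzero element is either a unit (gcd with 482 is 1) or a zero-divisor (gcd > 1). The number of units is φ(482): factorise 482 = 2 · 241, so φ(482) = (2 − 1) · (241 − 1) = 1 · 240 = 240. The nonzero elements number 482 − 1 = 481. Hence the nonzero zero-divisors number 481 − 240 = 241.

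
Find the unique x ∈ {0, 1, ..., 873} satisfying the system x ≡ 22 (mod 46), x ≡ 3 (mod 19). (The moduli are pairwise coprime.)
The moduli 46, 19 are pairwise coprime, so by the CRT there is a unique solution mod 46·19 = 874.
Solve by successive substitution. Start with x ≡ 22 (mod 46).
  Combine with x ≡ 3 (mod 19): write x = 22 + 46·t and require 22 + 46·t ≡ 3 (mod 19), i.e. 46·t ≡ 3 − 22 ≡ 0 (mod 19). Since 46^(−1) ≡ 12 (mod 19) (46 ≡ 8 (mod 19)), t ≡ 12·0 ≡ 0 (mod 19). So x ≡ 22 + 46·0 = 22 (mod 874).
Unique solution in [0, 874): x = 22.

Final answer: x ≡ 22 (mod 874); the representative in [0, 874) is 22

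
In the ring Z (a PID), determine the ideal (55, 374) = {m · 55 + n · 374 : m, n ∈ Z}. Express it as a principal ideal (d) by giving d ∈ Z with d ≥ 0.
(55, 374) = (11); d = 11

In the PID Z, (a, b) is generated by gcd(a, b). Compute gcd(374, 55) with the extended Euclidean algorithm, tracking rows (r, s, t) with s·374 + t·55 = r:
  row A: (374, 1, 0)   [1·374 + 0·55 = 374]
  row B: (55, 0, 1)   [0·374 + 1·55 = 55]
  374 = 6·55 + 44   → row C = row A − 6·row B = (44, 1, −6)   [check: 1·374 − 6·55 = 44]
  55 = 1·44 + 11   → row D = row B − 1·row C = (11, −1, 7)   [check: −1·374 + 7·55 = 11]
  44 = 4·11 + 0   → remainder 0, stop. gcd = 11 (last nonzero row D).
So gcd(55, 374) = 11, with Bézout identity −1·374 + 7·55 = 11. Containment (⊇): the Bézout identity exhibits 11 as an element of (55, 374), giving (11) ⊆ (55, 374). Containment (⊆): since 11 | 55 and 11 | 374 (55 = 11·5, 374 = 11·34), every Z-linear combination of 55 and 374 is divisible by 11, so (55, 374) ⊆ (11). Therefore (55, 374) = (11), d = 11.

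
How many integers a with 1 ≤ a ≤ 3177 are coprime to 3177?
2112

The number of a ∈ {1, ..., 3177} with gcd(a, 3177) = 1 is by definition Euler's totient φ(3177). φ is multiplicative, with φ(p^e) = p^e − p^(e−1). Factorise 3177 = 3^2 · 353. Then
  φ(3177) = (3^2 − 3^1) · (353 − 1) = 6 · 352 = 2112.
So there are 2112 such integers.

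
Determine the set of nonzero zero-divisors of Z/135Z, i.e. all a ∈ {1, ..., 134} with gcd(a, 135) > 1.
An element a ∈ Z/135Z (with a ≠ 0) is a zero-divisor iff gcd(a, 135) > 1 (because a is a unit precisely when gcd(a, n) = 1, and in Z/nZ every nonzero, non-unit element is a zero-divisor). Scan a = 1, ..., 134 and keep those with gcd(a, 135) > 1:
  gcd(3, 135) = 3, gcd(5, 135) = 5, gcd(6, 135) = 3, gcd(9, 135) = 9, gcd(10, 135) = 5, gcd(12, 135) = 3, gcd(15, 135) = 15, gcd(18, 135) = 9, gcd(20, 135) = 5, gcd(21, 135) = 3, gcd(24, 135) = 3, gcd(25, 135) = 5, gcd(27, 135) = 27, gcd(30, 135) = 15, gcd(33, 135) = 3, gcd(35, 135) = 5, gcd(36, 135) = 9, gcd(39, 135) = 3, gcd(40, 135) = 5, gcd(42, 135) = 3, gcd(45, 135) = 45, gcd(48, 135) = 3, gcd(50, 135) = 5, gcd(51, 135) = 3, gcd(54, 135) = 27, gcd(55, 135) = 5, gcd(57, 135) = 3, gcd(60, 135) = 15, gcd(63, 135) = 9, gcd(65, 135) = 5, gcd(66, 135) = 3, gcd(69, 135) = 3, gcd(70, 135) = 5, gcd(72, 135) = 9, gcd(75, 135) = 15, gcd(78, 135) = 3, gcd(80, 135) = 5, gcd(81, 135) = 27, gcd(84, 135) = 3, gcd(85, 135) = 5, gcd(87, 135) = 3, gcd(90, 135) = 45, gcd(93, 135) = 3, gcd(95, 135) = 5, gcd(96, 135) = 3, gcd(99, 135) = 9, gcd(100, 135) = 5, gcd(102, 135) = 3, gcd(105, 135) = 15, gcd(108, 135) = 27, gcd(110, 135) = 5, gcd(111, 135) = 3, gcd(114, 135) = 3, gcd(115, 135) = 5, gcd(117, 135) = 9, gcd(120, 135) = 15, gcd(123, 135) = 3, gcd(125, 135) = 5, gcd(126, 135) = 9, gcd(129, 135) = 3, gcd(130, 135) = 5, gcd(132, 135) = 3.
All other a ∈ {1, ..., 134} have gcd(a, 135) = 1 and are units. So the nonzero zero-divisors are exactly the 62 values of a appearing in this scan.

Final answer: nonzero zero-divisors of Z/135Z = {3, 5, 6, 9, 10, 12, 15, 18, 20, 21, 24, 25, 27, 30, 33, 35, 36, 39, 40, 42, 45, 48, 50, 51, 54, 55, 57, 60, 63, 65, 66, 69, 70, 72, 75, 78, 80, 81, 84, 85, 87, 90, 93, 95, 96, 99, 100, 102, 105, 108, 110, 111, 114, 115, 117, 120, 123, 125, 126, 129, 130, 132}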